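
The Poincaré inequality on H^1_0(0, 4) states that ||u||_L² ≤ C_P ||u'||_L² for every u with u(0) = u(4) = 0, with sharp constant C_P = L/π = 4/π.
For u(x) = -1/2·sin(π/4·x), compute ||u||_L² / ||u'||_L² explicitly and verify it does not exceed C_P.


||u||_L² / ||u'||_L² = 4/π = C_P.

u(x) = -1/2·sin(π/4·x), so u'(x) = -π*cos(π*x/4)/8.
Writing u(x) = A·sin(kπx/L) with A = -1/2 and k = 1, use ∫_0^L sin²(kπx/L) dx = L/2 and ∫_0^L cos²(kπx/L) dx = L/2.
u² = 1/4·sin²(π/4·x) and (u')² = π^2/64·cos²(π/4·x), and each of sin², cos² integrates to L/2 = 2 over (0, 4).
∫_0^4 u² dx = 1/2, so ||u||_L² = sqrt(2)/2.
∫_0^4 (u')² dx = π^2/32, so ||u'||_L² = sqrt(2)*π/8.
Ratio ||u||_L² / ||u'||_L² = 4/π.
Sharp Poincaré constant on H^1_0(0, 4) is C_P = L/π = 4/π, achieved by sin(π/4·x).
This is the k = 1 eigenfunction (up to amplitude), so the ratio equals the sharp Poincaré constant exactly.


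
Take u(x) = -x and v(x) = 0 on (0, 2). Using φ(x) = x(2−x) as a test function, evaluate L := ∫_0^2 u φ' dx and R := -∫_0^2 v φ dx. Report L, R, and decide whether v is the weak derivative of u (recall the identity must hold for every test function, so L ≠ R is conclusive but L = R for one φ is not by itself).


LHS = 4/3, RHS = 0. No, v is not the weak derivative of u.

u(x) = -x, classical derivative u'(x) = -1.
φ(x) = x(2−x), so φ'(x) = 2 - 2*x.
Note φ(0) = φ(2) = 0, so the boundary term u·φ vanishes.
LHS = ∫_0^2 u(x) φ'(x) dx = ∫_0^2 (2*x^2 - 2*x) dx. Term by term:
  ∫_0^2 2*x^2 dx = 16/3;  ∫_0^2 -2*x dx = -4.
Sum: 16/3 − 4 = 4/3.
So LHS = 4/3.
∫_0^2 v(x) φ(x) dx = ∫_0^2 (0) dx. Term by term:
  ∫_0^2 0 dx = 0.
So RHS = -∫_0^2 v(x) φ(x) dx = 0.
LHS − RHS = 4/3 ≠ 0, so the identity fails.
(For a valid weak derivative the identity must hold for EVERY test function, in particular this one. The failure shows v is NOT the weak derivative of u.)
Correct weak derivative would be u'(x) = -1.


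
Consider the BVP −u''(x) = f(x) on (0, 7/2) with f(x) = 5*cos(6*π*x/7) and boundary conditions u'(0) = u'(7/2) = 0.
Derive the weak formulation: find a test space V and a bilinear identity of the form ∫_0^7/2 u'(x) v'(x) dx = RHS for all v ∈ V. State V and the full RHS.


V = H^1(0, 7/2) (no boundary constraint on v; u is determined up to an additive constant); weak form: ∫_0^7/2 u'v' dx = ∫_0^7/2 (5*cos(6*π*x/7)) v dx for all v ∈ V.

Multiply both sides by a test function v and integrate from 0 to 7/2:
  ∫_0^7/2 −u''(x) v(x) dx = ∫_0^7/2 f(x) v(x) dx.
Integrate the LHS by parts once:
  ∫_0^7/2 −u'' v dx = −[u'(x) v(x)]_0^7/2 + ∫_0^7/2 u'(x) v'(x) dx.
Thus ∫_0^7/2 u'(x) v'(x) dx = ∫_0^7/2 f(x) v(x) dx + [u'(x) v(x)]_0^7/2.
Choose V so that boundary terms are either known or forced to vanish.
u has homogeneous Neumann: u'(0) = u'(7/2) = 0. So [u' v]_0^7/2 = 0·v(7/2) − 0·v(0) = 0 for any v; take V = H^1(0, 7/2).
Weak formulation: find u (satisfying any essential BC) such that ∫_0^7/2 u'(x) v'(x) dx = ∫_0^7/2 f v dx for all v ∈ V (homogeneous Neumann, so boundary terms vanish).
Substituting f(x) = 5*cos(6*π*x/7), the right-hand side is ∫_0^7/2 (5*cos(6*π*x/7)) v dx.
Compatibility check (pure Neumann): taking v ≡ 1 ∈ V gives 0 = ∫_0^7/2 f dx + (0) − (0), i.e. ∫_0^7/2 f dx must equal u'(0) − u'(7/2) = 0. Indeed ∫_0^7/2 (5*cos(6*π*x/7)) dx = 0, so the data are compatible. The solution is then unique only up to an additive constant (fix it e.g. by requiring ∫_0^7/2 u dx = 0).


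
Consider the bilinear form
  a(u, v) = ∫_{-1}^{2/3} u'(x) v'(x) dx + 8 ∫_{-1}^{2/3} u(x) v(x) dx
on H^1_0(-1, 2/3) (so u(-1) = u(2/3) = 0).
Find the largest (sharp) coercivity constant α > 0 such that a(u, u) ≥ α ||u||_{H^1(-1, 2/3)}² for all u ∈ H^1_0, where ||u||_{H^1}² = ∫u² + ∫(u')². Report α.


α = 1

Coercivity of a(·,·) on H^1_0(-1, 2/3) means a(u, u) ≥ α ||u||_{H^1}² for every u ∈ H^1_0.
The interval has length L = 5/3, and Poincaré/coercivity depend only on L. Here a(u, u) = ∫(u')² + (8)·∫u².
Here c = 8 ≥ 1, so a(u,u) = ∫(u')² + c∫u² ≥ ∫(u')² + ∫u² = ||u||_{H^1}², i.e. α = 1 works. No larger α is possible: a(u,u) ≥ α||u||_{H^1}² means (1−α)∫(u')² ≥ (α−c)∫u², and for the modes u_n = sin(nπ(x−x₀)/L) (x₀ the left endpoint) one has ∫u_n²/∫(u_n')² = (L/(nπ))² → 0, so a(u_n,u_n)/||u_n||_{H^1}² → 1. Hence the optimal constant is α = 1.
Therefore α = 1.


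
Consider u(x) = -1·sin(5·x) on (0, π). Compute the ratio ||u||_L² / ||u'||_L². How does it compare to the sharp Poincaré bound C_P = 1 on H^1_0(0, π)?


||u||_L² / ||u'||_L² = 1/5 < C_P = 1.

u(x) = -1·sin(5·x), so u'(x) = -5*cos(5*x).
Writing u(x) = A·sin(kπx/L) with A = -1 and k = 5, use ∫_0^L sin²(kπx/L) dx = L/2 and ∫_0^L cos²(kπx/L) dx = L/2.
u² = 1·sin²(5·x) and (u')² = 25·cos²(5·x), and each of sin², cos² integrates to L/2 = π/2 over (0, π).
∫_0^π u² dx = π/2, so ||u||_L² = sqrt(2)*sqrt(π)/2.
∫_0^π (u')² dx = 25*π/2, so ||u'||_L² = 5*sqrt(2)*sqrt(π)/2.
Ratio ||u||_L² / ||u'||_L² = 1/5.
Sharp Poincaré constant on H^1_0(0, π) is C_P = L/π = 1, achieved by sin(x).
This is the k = 5 harmonic; the ratio L/(kπ) is strictly less than C_P = L/π, consistent with the sharp inequality ||u||_L² ≤ C_P ||u'||_L².


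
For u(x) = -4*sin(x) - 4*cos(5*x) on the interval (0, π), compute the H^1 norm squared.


||u||_{H^1(0,π)}^2 = 224*π

u'(x) = 20*sin(5*x) - 4*cos(x).
Expand u² and (u')² and integrate term by term on (0, π), using: for integers n ≥ 1, ∫_0^π sin²(nx) dx = ∫_0^π cos²(nx) dx = π/2; for n ≠ n', ∫_0^π sin(nx)sin(n'x) dx = ∫_0^π cos(nx)cos(n'x) dx = 0; and by product-to-sum, ∫_0^π sin(nx)cos(n'x) dx = ½∫_0^π [sin((n+n')x) + sin((n−n')x)] dx, which is 0 when n+n' is even and 2n/(n²−n'²) when n+n' is odd (it need not vanish on (0, π)).
  u² squared terms: (-4)²·∫cos(5x)² dx = 16·π/2 = 8*π;  (-4)²·∫sin(x)² dx = 16·π/2 = 8*π.
  u² cross terms: 2·(-4)·(-4)·∫cos(5x)·sin(x) dx = 32·(0) = 0.
  So ∫_0^π u² dx = 8*π + 8*π + 0 = 16*π.
  (u')² squared terms: (-4)²·∫cos(x)² dx = 16·π/2 = 8*π;  (20)²·∫sin(5x)² dx = 400·π/2 = 200*π.
  (u')² cross terms: 2·(-4)·(20)·∫cos(x)·sin(5x) dx = -160·(0) = 0.
  So ∫_0^π (u')² dx = 8*π + 200*π + 0 = 208*π.
||u||_{H^1}^2 = (16*π) + (208*π) = 224*π.


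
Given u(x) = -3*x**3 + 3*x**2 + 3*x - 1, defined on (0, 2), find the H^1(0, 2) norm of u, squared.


||u||_{H^1}^2 = 4808/35

The H^1 norm (squared) on an interval (0, L) is
  ||u||_{H^1}^2 = ∫_0^L u(x)^2 dx + ∫_0^L u'(x)^2 dx.
Compute u'(x) = -9*x**2 + 6*x + 3.
Then u(x)^2 = 9*x**6 - 18*x**5 - 9*x**4 + 24*x**3 + 3*x**2 - 6*x + 1 and u'(x)^2 = 81*x**4 - 108*x**3 - 18*x**2 + 36*x + 9.
Integrate each monomial from 0 to 2 using ∫_0^2 c·x^n dx = c·2^(n+1)/(n+1):
  ∫_0^2 u(x)^2 dx = ∫_0^2 (9*x^6 - 18*x^5 - 9*x^4 + 24*x^3 + 3*x^2 - 6*x + 1) dx. Term by term:
    ∫_0^2 9*x^6 dx = 1152/7;  ∫_0^2 -18*x^5 dx = -192;  ∫_0^2 -9*x^4 dx = -288/5;
    ∫_0^2 24*x^3 dx = 96;  ∫_0^2 3*x^2 dx = 8;  ∫_0^2 -6*x dx = -12;
    ∫_0^2 1 dx = 2.
  Sum: 1152/7 − 192 − 288/5 + 96 + 8 − 12 + 2 = 314/35.
  ∫_0^2 u'(x)^2 dx = ∫_0^2 (81*x^4 - 108*x^3 - 18*x^2 + 36*x + 9) dx. Term by term:
    ∫_0^2 81*x^4 dx = 2592/5;  ∫_0^2 -108*x^3 dx = -432;  ∫_0^2 -18*x^2 dx = -48;
    ∫_0^2 36*x dx = 72;  ∫_0^2 9 dx = 18.
  Sum: 2592/5 − 432 − 48 + 72 + 18 = 642/5.
Adding: ||u||_{H^1}^2 = 314/35 + 642/5 = 4808/35.


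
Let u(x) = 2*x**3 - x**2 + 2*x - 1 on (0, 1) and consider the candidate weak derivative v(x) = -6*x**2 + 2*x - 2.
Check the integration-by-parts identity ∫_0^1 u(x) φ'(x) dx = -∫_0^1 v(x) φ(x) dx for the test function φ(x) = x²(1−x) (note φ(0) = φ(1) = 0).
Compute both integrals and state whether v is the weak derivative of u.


LHS = -4/15, RHS = 4/15. No, v is not the weak derivative of u.

u(x) = 2*x**3 - x**2 + 2*x - 1, classical derivative u'(x) = 6*x**2 - 2*x + 2.
φ(x) = x²(1−x), so φ'(x) = x*(2 - 3*x).
Note φ(0) = φ(1) = 0, so the boundary term u·φ vanishes.
LHS = ∫_0^1 u(x) φ'(x) dx = ∫_0^1 (-6*x^5 + 7*x^4 - 8*x^3 + 7*x^2 - 2*x) dx. Term by term:
  ∫_0^1 -6*x^5 dx = -1;  ∫_0^1 7*x^4 dx = 7/5;  ∫_0^1 -8*x^3 dx = -2;
  ∫_0^1 7*x^2 dx = 7/3;  ∫_0^1 -2*x dx = -1.
Sum: -1 + 7/5 − 2 + 7/3 − 1 = -4/15.
So LHS = -4/15.
∫_0^1 v(x) φ(x) dx = ∫_0^1 (6*x^5 - 8*x^4 + 4*x^3 - 2*x^2) dx. Term by term:
  ∫_0^1 6*x^5 dx = 1;  ∫_0^1 -8*x^4 dx = -8/5;  ∫_0^1 4*x^3 dx = 1;
  ∫_0^1 -2*x^2 dx = -2/3.
Sum: 1 − 8/5 + 1 − 2/3 = -4/15.
So RHS = -∫_0^1 v(x) φ(x) dx = 4/15.
LHS − RHS = -8/15 ≠ 0, so the identity fails.
(For a valid weak derivative the identity must hold for EVERY test function, in particular this one. The failure shows v is NOT the weak derivative of u.)
Correct weak derivative would be u'(x) = 6*x**2 - 2*x + 2.


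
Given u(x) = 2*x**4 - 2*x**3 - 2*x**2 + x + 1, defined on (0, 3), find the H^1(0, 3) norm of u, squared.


||u||_{H^1}^2 = 373881/35

The H^1 norm (squared) on an interval (0, L) is
  ||u||_{H^1}^2 = ∫_0^L u(x)^2 dx + ∫_0^L u'(x)^2 dx.
Compute u'(x) = 8*x**3 - 6*x**2 - 4*x + 1.
Then u(x)^2 = 4*x**8 - 8*x**7 - 4*x**6 + 12*x**5 + 4*x**4 - 8*x**3 - 3*x**2 + 2*x + 1 and u'(x)^2 = 64*x**6 - 96*x**5 - 28*x**4 + 64*x**3 + 4*x**2 - 8*x + 1.
Integrate each monomial from 0 to 3 using ∫_0^3 c·x^n dx = c·3^(n+1)/(n+1):
  ∫_0^3 u(x)^2 dx = ∫_0^3 (4*x^8 - 8*x^7 - 4*x^6 + 12*x^5 + 4*x^4 - 8*x^3 - 3*x^2 + 2*x + 1) dx. Term by term:
    ∫_0^3 4*x^8 dx = 8748;  ∫_0^3 -8*x^7 dx = -6561;  ∫_0^3 -4*x^6 dx = -8748/7;
    ∫_0^3 12*x^5 dx = 1458;  ∫_0^3 4*x^4 dx = 972/5;  ∫_0^3 -8*x^3 dx = -162;
    ∫_0^3 -3*x^2 dx = -27;  ∫_0^3 2*x dx = 9;  ∫_0^3 1 dx = 3.
  Sum: 8748 − 6561 − 8748/7 + 1458 + 972/5 − 162 − 27 + 9 + 3 = 84444/35.
  ∫_0^3 u'(x)^2 dx = ∫_0^3 (64*x^6 - 96*x^5 - 28*x^4 + 64*x^3 + 4*x^2 - 8*x + 1) dx. Term by term:
    ∫_0^3 64*x^6 dx = 139968/7;  ∫_0^3 -96*x^5 dx = -11664;  ∫_0^3 -28*x^4 dx = -6804/5;
    ∫_0^3 64*x^3 dx = 1296;  ∫_0^3 4*x^2 dx = 36;  ∫_0^3 -8*x dx = -36;
    ∫_0^3 1 dx = 3.
  Sum: 139968/7 − 11664 − 6804/5 + 1296 + 36 − 36 + 3 = 289437/35.
Adding: ||u||_{H^1}^2 = 84444/35 + 289437/35 = 373881/35.


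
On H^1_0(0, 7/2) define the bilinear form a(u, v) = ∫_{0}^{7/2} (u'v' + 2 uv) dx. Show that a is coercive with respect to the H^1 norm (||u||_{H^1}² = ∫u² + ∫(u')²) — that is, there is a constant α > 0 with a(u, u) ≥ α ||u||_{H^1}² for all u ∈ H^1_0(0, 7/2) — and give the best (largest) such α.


α = 1

Coercivity of a(·,·) on H^1_0(0, 7/2) means a(u, u) ≥ α ||u||_{H^1}² for every u ∈ H^1_0.
The interval has length L = 7/2, and Poincaré/coercivity depend only on L. Here a(u, u) = ∫(u')² + (2)·∫u².
Here c = 2 ≥ 1, so a(u,u) = ∫(u')² + c∫u² ≥ ∫(u')² + ∫u² = ||u||_{H^1}², i.e. α = 1 works. No larger α is possible: a(u,u) ≥ α||u||_{H^1}² means (1−α)∫(u')² ≥ (α−c)∫u², and for the modes u_n = sin(nπ(x−x₀)/L) (x₀ the left endpoint) one has ∫u_n²/∫(u_n')² = (L/(nπ))² → 0, so a(u_n,u_n)/||u_n||_{H^1}² → 1. Hence the optimal constant is α = 1.
Therefore α = 1.


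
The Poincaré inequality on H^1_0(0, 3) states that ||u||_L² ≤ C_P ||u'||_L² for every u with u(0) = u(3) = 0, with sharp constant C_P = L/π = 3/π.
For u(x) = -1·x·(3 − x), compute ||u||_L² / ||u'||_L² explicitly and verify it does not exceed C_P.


||u||_L² / ||u'||_L² = 3*sqrt(10)/10 < C_P = 3/π.

u(x) = -1·x·(3 − x), so u'(x) = 2*x - 3.
u(x) = -1·x·(3 − x) vanishes at x = 0 and x = 3, so u ∈ H^1_0(0, 3). Differentiate via the product rule and integrate the resulting polynomials term by term.
  ∫_0^3 u² dx = ∫_0^3 (x^4 - 6*x^3 + 9*x^2) dx. Term by term:
    ∫_0^3 x^4 dx = 243/5;  ∫_0^3 -6*x^3 dx = -243/2;  ∫_0^3 9*x^2 dx = 81.
  Sum: 243/5 − 243/2 + 81 = 81/10.
  ∫_0^3 (u')² dx = ∫_0^3 (4*x^2 - 12*x + 9) dx. Term by term:
    ∫_0^3 4*x^2 dx = 36;  ∫_0^3 -12*x dx = -54;  ∫_0^3 9 dx = 27.
  Sum: 36 − 54 + 27 = 9.
∫_0^3 u² dx = 81/10, so ||u||_L² = 9*sqrt(10)/10.
∫_0^3 (u')² dx = 9, so ||u'||_L² = 3.
Ratio ||u||_L² / ||u'||_L² = 3*sqrt(10)/10.
Sharp Poincaré constant on H^1_0(0, 3) is C_P = L/π = 3/π, achieved by sin(π/3·x).
A polynomial bump cannot attain the sharp Poincaré constant (only the first sine eigenfunction does), so the ratio is strictly less than C_P, consistent with ||u||_L² ≤ C_P ||u'||_L².


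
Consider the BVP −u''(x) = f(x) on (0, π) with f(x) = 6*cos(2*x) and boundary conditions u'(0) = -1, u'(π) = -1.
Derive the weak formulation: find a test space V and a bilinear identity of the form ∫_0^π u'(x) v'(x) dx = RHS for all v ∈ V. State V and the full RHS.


V = H^1(0, π) (v unrestricted at boundary; u is determined up to an additive constant); weak form: ∫_0^π u'v' dx = ∫_0^π (6*cos(2*x)) v dx − v(π) + v(0) for all v ∈ V.

Multiply both sides by a test function v and integrate from 0 to π:
  ∫_0^π −u''(x) v(x) dx = ∫_0^π f(x) v(x) dx.
Integrate the LHS by parts once:
  ∫_0^π −u'' v dx = −[u'(x) v(x)]_0^π + ∫_0^π u'(x) v'(x) dx.
Thus ∫_0^π u'(x) v'(x) dx = ∫_0^π f(x) v(x) dx + [u'(x) v(x)]_0^π.
Choose V so that boundary terms are either known or forced to vanish.
u has inhomogeneous Neumann u'(0) = -1, u'(π) = -1. [u' v]_0^π = (-1)·v(π) − (-1)·v(0) = − v(π) + v(0). Take V = H^1(0, π); boundary term becomes part of RHS.
Weak formulation: find u (satisfying any essential BC) such that ∫_0^π u'(x) v'(x) dx = ∫_0^π f v dx − v(π) + v(0) for all v ∈ V (Neumann data are natural BCs: they enter the RHS as boundary terms).
Substituting f(x) = 6*cos(2*x), the right-hand side is ∫_0^π (6*cos(2*x)) v dx − v(π) + v(0).
Compatibility check (pure Neumann): taking v ≡ 1 ∈ V gives 0 = ∫_0^π f dx + (-1) − (-1), i.e. ∫_0^π f dx must equal u'(0) − u'(π) = 0. Indeed ∫_0^π (6*cos(2*x)) dx = 0, so the data are compatible. The solution is then unique only up to an additive constant (fix it e.g. by requiring ∫_0^π u dx = 0).


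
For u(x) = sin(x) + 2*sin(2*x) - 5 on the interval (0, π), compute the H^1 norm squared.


||u||_{H^1(0,π)}^2 = -20 + 36*π

u'(x) = cos(x) + 4*cos(2*x).
Expand u² and (u')² and integrate term by term on (0, π), using: for integers n ≥ 1, ∫_0^π sin²(nx) dx = ∫_0^π cos²(nx) dx = π/2; for n ≠ n', ∫_0^π sin(nx)sin(n'x) dx = ∫_0^π cos(nx)cos(n'x) dx = 0; and by product-to-sum, ∫_0^π sin(nx)cos(n'x) dx = ½∫_0^π [sin((n+n')x) + sin((n−n')x)] dx, which is 0 when n+n' is even and 2n/(n²−n'²) when n+n' is odd (it need not vanish on (0, π)). For the constant mode: ∫_0^π 1 dx = π, ∫_0^π cos(nx) dx = 0, ∫_0^π sin(nx) dx = (1−(−1)^n)/n.
  u² squared terms: (-5)²·∫1 dx = 25·π = 25*π;  (2)²·∫sin(2x)² dx = 4·π/2 = 2*π;  (1)²·∫sin(x)² dx = 1·π/2 = π/2.
  u² cross terms: 2·(-5)·(2)·∫1·sin(2x) dx = -20·(0) = 0;  2·(-5)·(1)·∫1·sin(x) dx = -10·(2) = -20;  2·(2)·(1)·∫sin(2x)·sin(x) dx = 4·(0) = 0.
  So ∫_0^π u² dx = 25*π + 2*π + π/2 + 0 − 20 + 0 = -20 + 55*π/2.
  (u')² squared terms: (4)²·∫cos(2x)² dx = 16·π/2 = 8*π;  (1)²·∫cos(x)² dx = 1·π/2 = π/2.
  (u')² cross terms: 2·(4)·(1)·∫cos(2x)·cos(x) dx = 8·(0) = 0.
  So ∫_0^π (u')² dx = 8*π + π/2 + 0 = 17*π/2.
||u||_{H^1}^2 = (-20 + 55*π/2) + (17*π/2) = -20 + 36*π.


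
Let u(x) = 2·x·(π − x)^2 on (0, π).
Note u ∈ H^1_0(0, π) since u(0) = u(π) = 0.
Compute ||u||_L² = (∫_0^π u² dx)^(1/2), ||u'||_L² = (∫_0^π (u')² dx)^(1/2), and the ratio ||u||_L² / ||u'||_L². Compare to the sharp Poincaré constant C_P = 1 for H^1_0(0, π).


||u||_L² / ||u'||_L² = sqrt(14)*π/14 < C_P = 1.

u(x) = 2·x·(π − x)^2, so u'(x) = 2*(x - π)*(3*x - π).
u(x) = 2·x·(π − x)^2 vanishes at x = 0 and x = π, so u ∈ H^1_0(0, π). Differentiate via the product rule and integrate the resulting polynomials term by term.
  ∫_0^π u² dx = ∫_0^π (4*x^6 - 16*π*x^5 + 24*π^2*x^4 - 16*π^3*x^3 + 4*π^4*x^2) dx. Term by term:
    ∫_0^π 4*x^6 dx = 4*π^7/7;  ∫_0^π -16*π*x^5 dx = -8*π^7/3;  ∫_0^π 24*π^2*x^4 dx = 24*π^7/5;
    ∫_0^π -16*π^3*x^3 dx = -4*π^7;  ∫_0^π 4*π^4*x^2 dx = 4*π^7/3.
  Sum: 4*π^7/7 − 8*π^7/3 + 24*π^7/5 − 4*π^7 + 4*π^7/3 = 4*π^7/105.
  ∫_0^π (u')² dx = ∫_0^π (36*x^4 - 96*π*x^3 + 88*π^2*x^2 - 32*π^3*x + 4*π^4) dx. Term by term:
    ∫_0^π 36*x^4 dx = 36*π^5/5;  ∫_0^π -96*π*x^3 dx = -24*π^5;  ∫_0^π 88*π^2*x^2 dx = 88*π^5/3;
    ∫_0^π -32*π^3*x dx = -16*π^5;  ∫_0^π 4*π^4 dx = 4*π^5.
  Sum: 36*π^5/5 − 24*π^5 + 88*π^5/3 − 16*π^5 + 4*π^5 = 8*π^5/15.
∫_0^π u² dx = 4*π^7/105, so ||u||_L² = 2*sqrt(105)*π^(7/2)/105.
∫_0^π (u')² dx = 8*π^5/15, so ||u'||_L² = 2*sqrt(30)*π^(5/2)/15.
Ratio ||u||_L² / ||u'||_L² = sqrt(14)*π/14.
Sharp Poincaré constant on H^1_0(0, π) is C_P = L/π = 1, achieved by sin(x).
A polynomial bump cannot attain the sharp Poincaré constant (only the first sine eigenfunction does), so the ratio is strictly less than C_P, consistent with ||u||_L² ≤ C_P ||u'||_L².


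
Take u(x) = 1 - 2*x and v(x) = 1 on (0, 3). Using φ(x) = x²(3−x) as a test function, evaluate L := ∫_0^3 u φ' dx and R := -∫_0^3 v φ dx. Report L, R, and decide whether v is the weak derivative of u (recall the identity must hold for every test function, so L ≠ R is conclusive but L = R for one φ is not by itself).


LHS = 27/2, RHS = -27/4. No, v is not the weak derivative of u.

u(x) = 1 - 2*x, classical derivative u'(x) = -2.
φ(x) = x²(3−x), so φ'(x) = 3*x*(2 - x).
Note φ(0) = φ(3) = 0, so the boundary term u·φ vanishes.
LHS = ∫_0^3 u(x) φ'(x) dx = ∫_0^3 (6*x^3 - 15*x^2 + 6*x) dx. Term by term:
  ∫_0^3 6*x^3 dx = 243/2;  ∫_0^3 -15*x^2 dx = -135;  ∫_0^3 6*x dx = 27.
Sum: 243/2 − 135 + 27 = 27/2.
So LHS = 27/2.
∫_0^3 v(x) φ(x) dx = ∫_0^3 (-x^3 + 3*x^2) dx. Term by term:
  ∫_0^3 -x^3 dx = -81/4;  ∫_0^3 3*x^2 dx = 27.
Sum: -81/4 + 27 = 27/4.
So RHS = -∫_0^3 v(x) φ(x) dx = -27/4.
LHS − RHS = 81/4 ≠ 0, so the identity fails.
(For a valid weak derivative the identity must hold for EVERY test function, in particular this one. The failure shows v is NOT the weak derivative of u.)
Correct weak derivative would be u'(x) = -2.


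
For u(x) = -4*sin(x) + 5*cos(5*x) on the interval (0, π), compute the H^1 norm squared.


||u||_{H^1(0,π)}^2 = 341*π

u'(x) = -25*sin(5*x) - 4*cos(x).
Expand u² and (u')² and integrate term by term on (0, π), using: for integers n ≥ 1, ∫_0^π sin²(nx) dx = ∫_0^π cos²(nx) dx = π/2; for n ≠ n', ∫_0^π sin(nx)sin(n'x) dx = ∫_0^π cos(nx)cos(n'x) dx = 0; and by product-to-sum, ∫_0^π sin(nx)cos(n'x) dx = ½∫_0^π [sin((n+n')x) + sin((n−n')x)] dx, which is 0 when n+n' is even and 2n/(n²−n'²) when n+n' is odd (it need not vanish on (0, π)).
  u² squared terms: (-4)²·∫sin(x)² dx = 16·π/2 = 8*π;  (5)²·∫cos(5x)² dx = 25·π/2 = 25*π/2.
  u² cross terms: 2·(-4)·(5)·∫sin(x)·cos(5x) dx = -40·(0) = 0.
  So ∫_0^π u² dx = 8*π + 25*π/2 + 0 = 41*π/2.
  (u')² squared terms: (-25)²·∫sin(5x)² dx = 625·π/2 = 625*π/2;  (-4)²·∫cos(x)² dx = 16·π/2 = 8*π.
  (u')² cross terms: 2·(-25)·(-4)·∫sin(5x)·cos(x) dx = 200·(0) = 0.
  So ∫_0^π (u')² dx = 625*π/2 + 8*π + 0 = 641*π/2.
||u||_{H^1}^2 = (41*π/2) + (641*π/2) = 341*π.


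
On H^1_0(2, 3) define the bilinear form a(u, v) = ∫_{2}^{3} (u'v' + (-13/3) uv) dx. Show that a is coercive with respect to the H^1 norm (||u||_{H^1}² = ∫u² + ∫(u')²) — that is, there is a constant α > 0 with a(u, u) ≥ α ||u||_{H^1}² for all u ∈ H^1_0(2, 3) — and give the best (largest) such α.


α = (-13/3 + π^2)/(1 + π^2)

Coercivity of a(·,·) on H^1_0(2, 3) means a(u, u) ≥ α ||u||_{H^1}² for every u ∈ H^1_0.
The interval has length L = 1, and Poincaré/coercivity depend only on L. Here a(u, u) = ∫(u')² + (-13/3)·∫u².
Here c = -13/3 < 0 with |c| < (π/L)² = π^2, so coercivity still holds. The condition a(u,u) ≥ α||u||_{H^1}² reads (1−α)∫(u')² ≥ (α−c)∫u². Any admissible α is ≤ 1 (rapidly oscillating u have ∫u²/∫(u')² → 0), and α = 1 would force 0 ≥ (1−c)∫u², impossible since c < 1; so 1−α > 0. By the sharp Poincaré inequality on H^1_0 of an interval of length L, ∫(u')² ≥ (π/L)²∫u² with equality for the first sine mode sin(π(x−x₀)/L) (x₀ the left endpoint), so the inequality holds for all u iff (1−α)(π/L)² ≥ α − c, i.e. α ≤ ((π/L)² + c)/((π/L)² + 1) = (1 + c(L/π)²)/(1 + (L/π)²). (Direct route, valid since c ≤ 0: Poincaré gives c∫u² ≥ c(L/π)²∫(u')², so a(u,u) ≥ (1 + c(L/π)²)∫(u')², while ||u||_{H^1}² ≤ (1 + (L/π)²)∫(u')²; dividing yields the same α.) With (π/L)² = π^2 and c = -13/3, the largest admissible constant is α = ((π/L)² + c)/((π/L)² + 1).
Simplifying, α = (-13/3 + π^2)/(1 + π^2).


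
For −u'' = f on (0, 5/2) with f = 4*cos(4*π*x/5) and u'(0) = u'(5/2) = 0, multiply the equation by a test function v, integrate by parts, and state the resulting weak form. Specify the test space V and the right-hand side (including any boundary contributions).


V = H^1(0, 5/2) (no boundary constraint on v; u is determined up to an additive constant); weak form: ∫_0^5/2 u'v' dx = ∫_0^5/2 (4*cos(4*π*x/5)) v dx for all v ∈ V.

Multiply both sides by a test function v and integrate from 0 to 5/2:
  ∫_0^5/2 −u''(x) v(x) dx = ∫_0^5/2 f(x) v(x) dx.
Integrate the LHS by parts once:
  ∫_0^5/2 −u'' v dx = −[u'(x) v(x)]_0^5/2 + ∫_0^5/2 u'(x) v'(x) dx.
Thus ∫_0^5/2 u'(x) v'(x) dx = ∫_0^5/2 f(x) v(x) dx + [u'(x) v(x)]_0^5/2.
Choose V so that boundary terms are either known or forced to vanish.
u has homogeneous Neumann: u'(0) = u'(5/2) = 0. So [u' v]_0^5/2 = 0·v(5/2) − 0·v(0) = 0 for any v; take V = H^1(0, 5/2).
Weak formulation: find u (satisfying any essential BC) such that ∫_0^5/2 u'(x) v'(x) dx = ∫_0^5/2 f v dx for all v ∈ V (homogeneous Neumann, so boundary terms vanish).
Substituting f(x) = 4*cos(4*π*x/5), the right-hand side is ∫_0^5/2 (4*cos(4*π*x/5)) v dx.
Compatibility check (pure Neumann): taking v ≡ 1 ∈ V gives 0 = ∫_0^5/2 f dx + (0) − (0), i.e. ∫_0^5/2 f dx must equal u'(0) − u'(5/2) = 0. Indeed ∫_0^5/2 (4*cos(4*π*x/5)) dx = 0, so the data are compatible. The solution is then unique only up to an additive constant (fix it e.g. by requiring ∫_0^5/2 u dx = 0).


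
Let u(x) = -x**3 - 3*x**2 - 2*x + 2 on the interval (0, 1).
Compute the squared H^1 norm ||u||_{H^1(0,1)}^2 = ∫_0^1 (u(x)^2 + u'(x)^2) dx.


||u||_{H^1}^2 = 4817/105

The H^1 norm (squared) on an interval (0, L) is
  ||u||_{H^1}^2 = ∫_0^L u(x)^2 dx + ∫_0^L u'(x)^2 dx.
Compute u'(x) = -3*x**2 - 6*x - 2.
Then u(x)^2 = x**6 + 6*x**5 + 13*x**4 + 8*x**3 - 8*x**2 - 8*x + 4 and u'(x)^2 = 9*x**4 + 36*x**3 + 48*x**2 + 24*x + 4.
Integrate each monomial from 0 to 1 using ∫_0^1 c·x^n dx = c·1^(n+1)/(n+1):
  ∫_0^1 u(x)^2 dx = ∫_0^1 (x^6 + 6*x^5 + 13*x^4 + 8*x^3 - 8*x^2 - 8*x + 4) dx. Term by term:
    ∫_0^1 x^6 dx = 1/7;  ∫_0^1 6*x^5 dx = 1;  ∫_0^1 13*x^4 dx = 13/5;
    ∫_0^1 8*x^3 dx = 2;  ∫_0^1 -8*x^2 dx = -8/3;  ∫_0^1 -8*x dx = -4;
    ∫_0^1 4 dx = 4.
  Sum: 1/7 + 1 + 13/5 + 2 − 8/3 − 4 + 4 = 323/105.
  ∫_0^1 u'(x)^2 dx = ∫_0^1 (9*x^4 + 36*x^3 + 48*x^2 + 24*x + 4) dx. Term by term:
    ∫_0^1 9*x^4 dx = 9/5;  ∫_0^1 36*x^3 dx = 9;  ∫_0^1 48*x^2 dx = 16;
    ∫_0^1 24*x dx = 12;  ∫_0^1 4 dx = 4.
  Sum: 9/5 + 9 + 16 + 12 + 4 = 214/5.
Adding: ||u||_{H^1}^2 = 323/105 + 214/5 = 4817/105.


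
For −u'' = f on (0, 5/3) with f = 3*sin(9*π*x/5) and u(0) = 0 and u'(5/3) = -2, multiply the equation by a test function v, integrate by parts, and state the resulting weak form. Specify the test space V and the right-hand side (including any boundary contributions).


V = {v ∈ H^1(0, 5/3) : v(0) = 0} (test functions vanish at x = 0 where u is specified); weak form: ∫_0^5/3 u'v' dx = ∫_0^5/3 (3*sin(9*π*x/5)) v dx − 2·v(5/3) for all v ∈ V.

Multiply both sides by a test function v and integrate from 0 to 5/3:
  ∫_0^5/3 −u''(x) v(x) dx = ∫_0^5/3 f(x) v(x) dx.
Integrate the LHS by parts once:
  ∫_0^5/3 −u'' v dx = −[u'(x) v(x)]_0^5/3 + ∫_0^5/3 u'(x) v'(x) dx.
Thus ∫_0^5/3 u'(x) v'(x) dx = ∫_0^5/3 f(x) v(x) dx + [u'(x) v(x)]_0^5/3.
Choose V so that boundary terms are either known or forced to vanish.
Mixed BC: u(0) = 0 (Dirichlet) and u'(5/3) = -2 (Neumann). Define V = {v ∈ H^1(0, 5/3) : v(0) = 0}. Then [u' v]_0^5/3 = u'(5/3)·v(5/3) − u'(0)·0 = − 2·v(5/3).
Weak formulation: find u (satisfying any essential BC) such that ∫_0^5/3 u'(x) v'(x) dx = ∫_0^5/3 f v dx − 2·v(5/3) for all v ∈ V (Dirichlet at 0 absorbed into V; Neumann datum at x = 5/3 contributes the boundary term).
Substituting f(x) = 3*sin(9*π*x/5), the right-hand side is ∫_0^5/3 (3*sin(9*π*x/5)) v dx − 2·v(5/3).


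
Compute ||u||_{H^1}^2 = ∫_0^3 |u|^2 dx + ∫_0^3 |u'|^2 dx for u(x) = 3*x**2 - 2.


||u||_{H^1}^2 = 3327/5

The H^1 norm (squared) on an interval (0, L) is
  ||u||_{H^1}^2 = ∫_0^L u(x)^2 dx + ∫_0^L u'(x)^2 dx.
Compute u'(x) = 6*x.
Then u(x)^2 = 9*x**4 - 12*x**2 + 4 and u'(x)^2 = 36*x**2.
Integrate each monomial from 0 to 3 using ∫_0^3 c·x^n dx = c·3^(n+1)/(n+1):
  ∫_0^3 u(x)^2 dx = ∫_0^3 (9*x^4 - 12*x^2 + 4) dx. Term by term:
    ∫_0^3 9*x^4 dx = 2187/5;  ∫_0^3 -12*x^2 dx = -108;  ∫_0^3 4 dx = 12.
  Sum: 2187/5 − 108 + 12 = 1707/5.
  ∫_0^3 u'(x)^2 dx = ∫_0^3 (36*x^2) dx. Term by term:
    ∫_0^3 36*x^2 dx = 324.
Adding: ||u||_{H^1}^2 = 1707/5 + 324 = 3327/5.


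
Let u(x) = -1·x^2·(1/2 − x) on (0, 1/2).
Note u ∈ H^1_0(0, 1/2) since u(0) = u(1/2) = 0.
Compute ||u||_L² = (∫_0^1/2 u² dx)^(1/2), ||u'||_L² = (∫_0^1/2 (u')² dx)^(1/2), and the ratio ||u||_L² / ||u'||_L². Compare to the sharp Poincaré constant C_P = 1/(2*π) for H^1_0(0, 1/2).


||u||_L² / ||u'||_L² = sqrt(14)/28 < C_P = 1/(2*π).

u(x) = -1·x^2·(1/2 − x), so u'(x) = x*(3*x - 1).
u(x) = -1·x^2·(1/2 − x) vanishes at x = 0 and x = 1/2, so u ∈ H^1_0(0, 1/2). Differentiate via the product rule and integrate the resulting polynomials term by term.
  ∫_0^1/2 u² dx = ∫_0^1/2 (x^6 - x^5 + x^4/4) dx. Term by term:
    ∫_0^1/2 x^6 dx = 1/896;  ∫_0^1/2 -x^5 dx = -1/384;  ∫_0^1/2 x^4/4 dx = 1/640.
  Sum: 1/896 − 1/384 + 1/640 = 1/13440.
  ∫_0^1/2 (u')² dx = ∫_0^1/2 (9*x^4 - 6*x^3 + x^2) dx. Term by term:
    ∫_0^1/2 9*x^4 dx = 9/160;  ∫_0^1/2 -6*x^3 dx = -3/32;  ∫_0^1/2 x^2 dx = 1/24.
  Sum: 9/160 − 3/32 + 1/24 = 1/240.
∫_0^1/2 u² dx = 1/13440, so ||u||_L² = sqrt(210)/1680.
∫_0^1/2 (u')² dx = 1/240, so ||u'||_L² = sqrt(15)/60.
Ratio ||u||_L² / ||u'||_L² = sqrt(14)/28.
Sharp Poincaré constant on H^1_0(0, 1/2) is C_P = L/π = 1/(2*π), achieved by sin(2*π·x).
A polynomial bump cannot attain the sharp Poincaré constant (only the first sine eigenfunction does), so the ratio is strictly less than C_P, consistent with ||u||_L² ≤ C_P ||u'||_L².


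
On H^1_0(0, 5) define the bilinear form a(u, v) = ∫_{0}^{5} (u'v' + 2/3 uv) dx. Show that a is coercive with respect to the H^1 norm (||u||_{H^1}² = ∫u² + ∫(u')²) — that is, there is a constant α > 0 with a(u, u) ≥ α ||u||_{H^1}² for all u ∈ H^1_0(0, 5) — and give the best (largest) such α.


α = (π^2 + 50/3)/(π^2 + 25)

Coercivity of a(·,·) on H^1_0(0, 5) means a(u, u) ≥ α ||u||_{H^1}² for every u ∈ H^1_0.
The interval has length L = 5, and Poincaré/coercivity depend only on L. Here a(u, u) = ∫(u')² + (2/3)·∫u².
Here 0 < c = 2/3 < 1. The condition a(u,u) ≥ α||u||_{H^1}² reads (1−α)∫(u')² ≥ (α−c)∫u². Any admissible α is ≤ 1 (rapidly oscillating u have ∫u²/∫(u')² → 0), and α = 1 would force 0 ≥ (1−c)∫u², impossible since c < 1; so 1−α > 0. By the sharp Poincaré inequality on H^1_0 of an interval of length L, ∫(u')² ≥ (π/L)²∫u² with equality for the first sine mode sin(π(x−x₀)/L) (x₀ the left endpoint), so the inequality holds for all u iff (1−α)(π/L)² ≥ α − c, i.e. α ≤ ((π/L)² + c)/((π/L)² + 1) = (1 + c(L/π)²)/(1 + (L/π)²). With (π/L)² = π^2/25 and c = 2/3, the largest admissible constant is α = ((π/L)² + c)/((π/L)² + 1).
Simplifying, α = (π^2 + 50/3)/(π^2 + 25).


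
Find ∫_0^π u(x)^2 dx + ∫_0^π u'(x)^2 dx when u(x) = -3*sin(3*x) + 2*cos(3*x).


||u||_{H^1(0,π)}^2 = 65*π

u'(x) = -6*sin(3*x) - 9*cos(3*x).
Expand u² and (u')² and integrate term by term on (0, π), using: for integers n ≥ 1, ∫_0^π sin²(nx) dx = ∫_0^π cos²(nx) dx = π/2; for n ≠ n', ∫_0^π sin(nx)sin(n'x) dx = ∫_0^π cos(nx)cos(n'x) dx = 0; and by product-to-sum, ∫_0^π sin(nx)cos(n'x) dx = ½∫_0^π [sin((n+n')x) + sin((n−n')x)] dx, which is 0 when n+n' is even and 2n/(n²−n'²) when n+n' is odd (it need not vanish on (0, π)).
  u² squared terms: (-3)²·∫sin(3x)² dx = 9·π/2 = 9*π/2;  (2)²·∫cos(3x)² dx = 4·π/2 = 2*π.
  u² cross terms: 2·(-3)·(2)·∫sin(3x)·cos(3x) dx = -12·(0) = 0.
  So ∫_0^π u² dx = 9*π/2 + 2*π + 0 = 13*π/2.
  (u')² squared terms: (-9)²·∫cos(3x)² dx = 81·π/2 = 81*π/2;  (-6)²·∫sin(3x)² dx = 36·π/2 = 18*π.
  (u')² cross terms: 2·(-9)·(-6)·∫cos(3x)·sin(3x) dx = 108·(0) = 0.
  So ∫_0^π (u')² dx = 81*π/2 + 18*π + 0 = 117*π/2.
||u||_{H^1}^2 = (13*π/2) + (117*π/2) = 65*π.


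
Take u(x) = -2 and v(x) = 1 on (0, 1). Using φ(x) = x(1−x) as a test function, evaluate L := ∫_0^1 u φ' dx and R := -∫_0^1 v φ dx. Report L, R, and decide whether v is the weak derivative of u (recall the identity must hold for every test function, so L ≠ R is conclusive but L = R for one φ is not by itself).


LHS = 0, RHS = -1/6. No, v is not the weak derivative of u.

u(x) = -2, classical derivative u'(x) = 0.
φ(x) = x(1−x), so φ'(x) = 1 - 2*x.
Note φ(0) = φ(1) = 0, so the boundary term u·φ vanishes.
LHS = ∫_0^1 u(x) φ'(x) dx = ∫_0^1 (4*x - 2) dx. Term by term:
  ∫_0^1 4*x dx = 2;  ∫_0^1 -2 dx = -2.
Sum: 2 − 2 = 0.
So LHS = 0.
∫_0^1 v(x) φ(x) dx = ∫_0^1 (-x^2 + x) dx. Term by term:
  ∫_0^1 -x^2 dx = -1/3;  ∫_0^1 x dx = 1/2.
Sum: -1/3 + 1/2 = 1/6.
So RHS = -∫_0^1 v(x) φ(x) dx = -1/6.
LHS − RHS = 1/6 ≠ 0, so the identity fails.
(For a valid weak derivative the identity must hold for EVERY test function, in particular this one. The failure shows v is NOT the weak derivative of u.)
Correct weak derivative would be u'(x) = 0.


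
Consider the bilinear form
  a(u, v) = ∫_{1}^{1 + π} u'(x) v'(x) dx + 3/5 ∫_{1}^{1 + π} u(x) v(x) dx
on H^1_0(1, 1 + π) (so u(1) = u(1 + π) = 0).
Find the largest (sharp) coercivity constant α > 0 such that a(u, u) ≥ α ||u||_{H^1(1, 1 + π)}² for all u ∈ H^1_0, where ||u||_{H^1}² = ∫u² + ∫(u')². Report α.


α = 4/5

Coercivity of a(·,·) on H^1_0(1, 1 + π) means a(u, u) ≥ α ||u||_{H^1}² for every u ∈ H^1_0.
The interval has length L = π, and Poincaré/coercivity depend only on L. Here a(u, u) = ∫(u')² + (3/5)·∫u².
Here 0 < c = 3/5 < 1. The condition a(u,u) ≥ α||u||_{H^1}² reads (1−α)∫(u')² ≥ (α−c)∫u². Any admissible α is ≤ 1 (rapidly oscillating u have ∫u²/∫(u')² → 0), and α = 1 would force 0 ≥ (1−c)∫u², impossible since c < 1; so 1−α > 0. By the sharp Poincaré inequality on H^1_0 of an interval of length L, ∫(u')² ≥ (π/L)²∫u² with equality for the first sine mode sin(π(x−x₀)/L) (x₀ the left endpoint), so the inequality holds for all u iff (1−α)(π/L)² ≥ α − c, i.e. α ≤ ((π/L)² + c)/((π/L)² + 1) = (1 + c(L/π)²)/(1 + (L/π)²). With (π/L)² = 1 and c = 3/5, the largest admissible constant is α = ((π/L)² + c)/((π/L)² + 1).
Simplifying, α = 4/5.


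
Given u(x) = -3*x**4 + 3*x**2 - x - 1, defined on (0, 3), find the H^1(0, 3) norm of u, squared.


||u||_{H^1}^2 = 541131/10

The H^1 norm (squared) on an interval (0, L) is
  ||u||_{H^1}^2 = ∫_0^L u(x)^2 dx + ∫_0^L u'(x)^2 dx.
Compute u'(x) = -12*x**3 + 6*x - 1.
Then u(x)^2 = 9*x**8 - 18*x**6 + 6*x**5 + 15*x**4 - 6*x**3 - 5*x**2 + 2*x + 1 and u'(x)^2 = 144*x**6 - 144*x**4 + 24*x**3 + 36*x**2 - 12*x + 1.
Integrate each monomial from 0 to 3 using ∫_0^3 c·x^n dx = c·3^(n+1)/(n+1):
  ∫_0^3 u(x)^2 dx = ∫_0^3 (9*x^8 - 18*x^6 + 6*x^5 + 15*x^4 - 6*x^3 - 5*x^2 + 2*x + 1) dx. Term by term:
    ∫_0^3 9*x^8 dx = 19683;  ∫_0^3 -18*x^6 dx = -39366/7;  ∫_0^3 6*x^5 dx = 729;
    ∫_0^3 15*x^4 dx = 729;  ∫_0^3 -6*x^3 dx = -243/2;  ∫_0^3 -5*x^2 dx = -45;
    ∫_0^3 2*x dx = 9;  ∫_0^3 1 dx = 3.
  Sum: 19683 − 39366/7 + 729 + 729 − 243/2 − 45 + 9 + 3 = 215079/14.
  ∫_0^3 u'(x)^2 dx = ∫_0^3 (144*x^6 - 144*x^4 + 24*x^3 + 36*x^2 - 12*x + 1) dx. Term by term:
    ∫_0^3 144*x^6 dx = 314928/7;  ∫_0^3 -144*x^4 dx = -34992/5;  ∫_0^3 24*x^3 dx = 486;
    ∫_0^3 36*x^2 dx = 324;  ∫_0^3 -12*x dx = -54;  ∫_0^3 1 dx = 3.
  Sum: 314928/7 − 34992/5 + 486 + 324 − 54 + 3 = 1356261/35.
Adding: ||u||_{H^1}^2 = 215079/14 + 1356261/35 = 541131/10.


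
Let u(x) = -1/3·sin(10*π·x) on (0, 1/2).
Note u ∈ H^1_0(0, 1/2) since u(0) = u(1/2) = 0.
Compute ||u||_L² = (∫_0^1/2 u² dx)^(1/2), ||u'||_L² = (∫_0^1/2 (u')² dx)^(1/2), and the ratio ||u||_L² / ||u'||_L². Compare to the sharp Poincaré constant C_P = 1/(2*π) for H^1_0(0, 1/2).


||u||_L² / ||u'||_L² = 1/(10*π) < C_P = 1/(2*π).

u(x) = -1/3·sin(10*π·x), so u'(x) = -10*π*cos(10*π*x)/3.
Writing u(x) = A·sin(kπx/L) with A = -1/3 and k = 5, use ∫_0^L sin²(kπx/L) dx = L/2 and ∫_0^L cos²(kπx/L) dx = L/2.
u² = 1/9·sin²(10*π·x) and (u')² = 100*π^2/9·cos²(10*π·x), and each of sin², cos² integrates to L/2 = 1/4 over (0, 1/2).
∫_0^1/2 u² dx = 1/36, so ||u||_L² = 1/6.
∫_0^1/2 (u')² dx = 25*π^2/9, so ||u'||_L² = 5*π/3.
Ratio ||u||_L² / ||u'||_L² = 1/(10*π).
Sharp Poincaré constant on H^1_0(0, 1/2) is C_P = L/π = 1/(2*π), achieved by sin(2*π·x).
This is the k = 5 harmonic; the ratio L/(kπ) is strictly less than C_P = L/π, consistent with the sharp inequality ||u||_L² ≤ C_P ||u'||_L².


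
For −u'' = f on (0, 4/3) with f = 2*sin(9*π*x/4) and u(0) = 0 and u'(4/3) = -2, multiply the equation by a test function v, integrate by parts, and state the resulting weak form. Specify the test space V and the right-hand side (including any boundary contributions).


V = {v ∈ H^1(0, 4/3) : v(0) = 0} (test functions vanish at x = 0 where u is specified); weak form: ∫_0^4/3 u'v' dx = ∫_0^4/3 (2*sin(9*π*x/4)) v dx − 2·v(4/3) for all v ∈ V.

Multiply both sides by a test function v and integrate from 0 to 4/3:
  ∫_0^4/3 −u''(x) v(x) dx = ∫_0^4/3 f(x) v(x) dx.
Integrate the LHS by parts once:
  ∫_0^4/3 −u'' v dx = −[u'(x) v(x)]_0^4/3 + ∫_0^4/3 u'(x) v'(x) dx.
Thus ∫_0^4/3 u'(x) v'(x) dx = ∫_0^4/3 f(x) v(x) dx + [u'(x) v(x)]_0^4/3.
Choose V so that boundary terms are either known or forced to vanish.
Mixed BC: u(0) = 0 (Dirichlet) and u'(4/3) = -2 (Neumann). Define V = {v ∈ H^1(0, 4/3) : v(0) = 0}. Then [u' v]_0^4/3 = u'(4/3)·v(4/3) − u'(0)·0 = − 2·v(4/3).
Weak formulation: find u (satisfying any essential BC) such that ∫_0^4/3 u'(x) v'(x) dx = ∫_0^4/3 f v dx − 2·v(4/3) for all v ∈ V (Dirichlet at 0 absorbed into V; Neumann datum at x = 4/3 contributes the boundary term).
Substituting f(x) = 2*sin(9*π*x/4), the right-hand side is ∫_0^4/3 (2*sin(9*π*x/4)) v dx − 2·v(4/3).


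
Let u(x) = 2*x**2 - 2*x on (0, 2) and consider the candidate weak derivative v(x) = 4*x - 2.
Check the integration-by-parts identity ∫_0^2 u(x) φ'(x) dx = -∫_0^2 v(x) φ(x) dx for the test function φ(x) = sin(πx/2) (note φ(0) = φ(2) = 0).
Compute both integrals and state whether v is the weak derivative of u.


LHS = -8/π, RHS = -8/π. Yes, v = u' weakly.

u(x) = 2*x**2 - 2*x, classical derivative u'(x) = 4*x - 2.
φ(x) = sin(πx/2), so φ'(x) = π*cos(π*x/2)/2.
Note φ(0) = φ(2) = 0, so the boundary term u·φ vanishes.
LHS = ∫_0^2 u(x) φ'(x) dx = ∫_0^2 (π*x^2*cos(π*x/2) - π*x*cos(π*x/2)) dx. Term by term:
  ∫_0^2 π*x^2*cos(π*x/2) dx = -16/π;  ∫_0^2 -π*x*cos(π*x/2) dx = 8/π.
Sum: -16/π + 8/π = -8/π.
So LHS = -8/π.
∫_0^2 v(x) φ(x) dx = ∫_0^2 (4*x*sin(π*x/2) - 2*sin(π*x/2)) dx. Term by term:
  ∫_0^2 -2*sin(π*x/2) dx = -8/π;  ∫_0^2 4*x*sin(π*x/2) dx = 16/π.
Sum: -8/π + 16/π = 8/π.
So RHS = -∫_0^2 v(x) φ(x) dx = -8/π.
LHS = RHS, so the identity holds for this test φ.
Moreover u is smooth here and v(x) = u'(x) = 4*x - 2 pointwise, so the identity holds for every test function. Hence v is the weak derivative of u.


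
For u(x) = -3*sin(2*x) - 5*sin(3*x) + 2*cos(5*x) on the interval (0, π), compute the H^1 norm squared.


||u||_{H^1(0,π)}^2 = 416/7 + 399*π/2

u'(x) = -10*sin(5*x) - 6*cos(2*x) - 15*cos(3*x).
Expand u² and (u')² and integrate term by term on (0, π), using: for integers n ≥ 1, ∫_0^π sin²(nx) dx = ∫_0^π cos²(nx) dx = π/2; for n ≠ n', ∫_0^π sin(nx)sin(n'x) dx = ∫_0^π cos(nx)cos(n'x) dx = 0; and by product-to-sum, ∫_0^π sin(nx)cos(n'x) dx = ½∫_0^π [sin((n+n')x) + sin((n−n')x)] dx, which is 0 when n+n' is even and 2n/(n²−n'²) when n+n' is odd (it need not vanish on (0, π)).
  u² squared terms: (-5)²·∫sin(3x)² dx = 25·π/2 = 25*π/2;  (-3)²·∫sin(2x)² dx = 9·π/2 = 9*π/2;  (2)²·∫cos(5x)² dx = 4·π/2 = 2*π.
  u² cross terms: 2·(-5)·(-3)·∫sin(3x)·sin(2x) dx = 30·(0) = 0;  2·(-5)·(2)·∫sin(3x)·cos(5x) dx = -20·(0) = 0;  2·(-3)·(2)·∫sin(2x)·cos(5x) dx = -12·(-4/21) = 16/7.
  So ∫_0^π u² dx = 25*π/2 + 9*π/2 + 2*π + 0 + 0 + 16/7 = 16/7 + 19*π.
  (u')² squared terms: (-15)²·∫cos(3x)² dx = 225·π/2 = 225*π/2;  (-10)²·∫sin(5x)² dx = 100·π/2 = 50*π;  (-6)²·∫cos(2x)² dx = 36·π/2 = 18*π.
  (u')² cross terms: 2·(-15)·(-10)·∫cos(3x)·sin(5x) dx = 300·(0) = 0;  2·(-15)·(-6)·∫cos(3x)·cos(2x) dx = 180·(0) = 0;  2·(-10)·(-6)·∫sin(5x)·cos(2x) dx = 120·(10/21) = 400/7.
  So ∫_0^π (u')² dx = 225*π/2 + 50*π + 18*π + 0 + 0 + 400/7 = 400/7 + 361*π/2.
||u||_{H^1}^2 = (16/7 + 19*π) + (400/7 + 361*π/2) = 416/7 + 399*π/2.


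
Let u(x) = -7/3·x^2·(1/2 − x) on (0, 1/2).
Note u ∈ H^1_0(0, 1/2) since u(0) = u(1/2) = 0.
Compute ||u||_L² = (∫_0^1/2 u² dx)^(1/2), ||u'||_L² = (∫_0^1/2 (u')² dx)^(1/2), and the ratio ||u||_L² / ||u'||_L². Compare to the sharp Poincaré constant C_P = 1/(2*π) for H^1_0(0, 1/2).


||u||_L² / ||u'||_L² = sqrt(14)/28 < C_P = 1/(2*π).

u(x) = -7/3·x^2·(1/2 − x), so u'(x) = 7*x*(3*x - 1)/3.
u(x) = -7/3·x^2·(1/2 − x) vanishes at x = 0 and x = 1/2, so u ∈ H^1_0(0, 1/2). Differentiate via the product rule and integrate the resulting polynomials term by term.
  ∫_0^1/2 u² dx = ∫_0^1/2 (49*x^6/9 - 49*x^5/9 + 49*x^4/36) dx. Term by term:
    ∫_0^1/2 49*x^6/9 dx = 7/1152;  ∫_0^1/2 -49*x^5/9 dx = -49/3456;  ∫_0^1/2 49*x^4/36 dx = 49/5760.
  Sum: 7/1152 − 49/3456 + 49/5760 = 7/17280.
  ∫_0^1/2 (u')² dx = ∫_0^1/2 (49*x^4 - 98*x^3/3 + 49*x^2/9) dx. Term by term:
    ∫_0^1/2 49*x^4 dx = 49/160;  ∫_0^1/2 -98*x^3/3 dx = -49/96;  ∫_0^1/2 49*x^2/9 dx = 49/216.
  Sum: 49/160 − 49/96 + 49/216 = 49/2160.
∫_0^1/2 u² dx = 7/17280, so ||u||_L² = sqrt(210)/720.
∫_0^1/2 (u')² dx = 49/2160, so ||u'||_L² = 7*sqrt(15)/180.
Ratio ||u||_L² / ||u'||_L² = sqrt(14)/28.
Sharp Poincaré constant on H^1_0(0, 1/2) is C_P = L/π = 1/(2*π), achieved by sin(2*π·x).
A polynomial bump cannot attain the sharp Poincaré constant (only the first sine eigenfunction does), so the ratio is strictly less than C_P, consistent with ||u||_L² ≤ C_P ||u'||_L².


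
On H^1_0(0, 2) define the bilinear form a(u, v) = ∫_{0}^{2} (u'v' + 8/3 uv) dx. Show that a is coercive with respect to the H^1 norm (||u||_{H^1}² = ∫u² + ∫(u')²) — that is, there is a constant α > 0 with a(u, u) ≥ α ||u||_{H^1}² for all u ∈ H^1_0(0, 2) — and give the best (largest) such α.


α = 1

Coercivity of a(·,·) on H^1_0(0, 2) means a(u, u) ≥ α ||u||_{H^1}² for every u ∈ H^1_0.
The interval has length L = 2, and Poincaré/coercivity depend only on L. Here a(u, u) = ∫(u')² + (8/3)·∫u².
Here c = 8/3 ≥ 1, so a(u,u) = ∫(u')² + c∫u² ≥ ∫(u')² + ∫u² = ||u||_{H^1}², i.e. α = 1 works. No larger α is possible: a(u,u) ≥ α||u||_{H^1}² means (1−α)∫(u')² ≥ (α−c)∫u², and for the modes u_n = sin(nπ(x−x₀)/L) (x₀ the left endpoint) one has ∫u_n²/∫(u_n')² = (L/(nπ))² → 0, so a(u_n,u_n)/||u_n||_{H^1}² → 1. Hence the optimal constant is α = 1.
Therefore α = 1.
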